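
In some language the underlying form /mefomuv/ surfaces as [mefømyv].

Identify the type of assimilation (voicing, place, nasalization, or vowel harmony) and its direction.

vowel harmony, progressive

/o/→[ø] /u/→[y].
Vowels agree with the first vowel, so the harmony is progressive.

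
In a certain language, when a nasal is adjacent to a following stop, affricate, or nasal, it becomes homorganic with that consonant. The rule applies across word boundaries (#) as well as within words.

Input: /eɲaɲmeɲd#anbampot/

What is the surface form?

[eɲammend#ambampot]

/ɲ/ before /m/ (labial) → [m]
/ɲ/ before /d/ (alveolar) → [n]
/n/ before /b/ (labial) → [m]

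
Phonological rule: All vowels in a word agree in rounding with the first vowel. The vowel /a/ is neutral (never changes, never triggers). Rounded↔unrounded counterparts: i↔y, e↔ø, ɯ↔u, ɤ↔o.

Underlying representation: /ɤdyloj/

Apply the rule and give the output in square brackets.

/y/ harmonizes with /ɤ/ ([-round]) → [i]
/o/ harmonizes with /ɤ/ ([-round]) → [ɤ]

[ɤdilɤj]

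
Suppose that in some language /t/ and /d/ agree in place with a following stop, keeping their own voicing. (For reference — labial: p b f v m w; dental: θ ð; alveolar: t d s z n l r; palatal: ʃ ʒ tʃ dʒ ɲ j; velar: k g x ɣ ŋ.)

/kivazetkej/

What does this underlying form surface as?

/t/ before /k/ (velar) → [k]

[kivazekkej]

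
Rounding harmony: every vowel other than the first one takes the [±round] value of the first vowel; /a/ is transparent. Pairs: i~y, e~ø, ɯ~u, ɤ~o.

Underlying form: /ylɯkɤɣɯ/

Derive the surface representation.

[ylukoɣu]

/ɯ/ harmonizes with /y/ ([+round]) → [u]
/ɤ/ harmonizes with /y/ ([+round]) → [o]
/ɯ/ harmonizes with /y/ ([+round]) → [u]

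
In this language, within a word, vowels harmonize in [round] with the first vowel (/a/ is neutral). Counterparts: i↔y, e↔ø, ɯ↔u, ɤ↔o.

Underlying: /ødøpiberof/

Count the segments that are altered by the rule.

2

/i/ harmonizes with /ø/ ([+round]) → [y]
/e/ harmonizes with /ø/ ([+round]) → [ø]
2 segments change.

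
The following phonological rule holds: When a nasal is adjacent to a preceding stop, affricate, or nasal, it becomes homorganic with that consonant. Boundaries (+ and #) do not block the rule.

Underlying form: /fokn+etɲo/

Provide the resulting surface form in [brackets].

/n/ after /k/ (velar) → [ŋ]
/ɲ/ after /t/ (alveolar) → [n]

[fokŋ+etno]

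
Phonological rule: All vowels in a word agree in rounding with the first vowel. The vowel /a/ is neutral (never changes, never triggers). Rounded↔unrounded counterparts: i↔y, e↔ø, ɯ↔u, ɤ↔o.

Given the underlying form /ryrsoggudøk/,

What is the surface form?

no segment meets the rule's conditions; no change.

[ryrsoggudøk]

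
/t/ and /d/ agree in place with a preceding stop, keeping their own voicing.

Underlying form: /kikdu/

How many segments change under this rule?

/d/ after /k/ (velar) → [g]
1 segment changes.

1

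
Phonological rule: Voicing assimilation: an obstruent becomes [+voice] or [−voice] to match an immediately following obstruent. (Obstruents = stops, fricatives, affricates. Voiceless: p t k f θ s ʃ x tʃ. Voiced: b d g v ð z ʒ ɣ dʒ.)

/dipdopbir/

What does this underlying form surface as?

/p/ before /d/ (voiced) → [b]
/p/ before /b/ (voiced) → [b]

[dibdobbir]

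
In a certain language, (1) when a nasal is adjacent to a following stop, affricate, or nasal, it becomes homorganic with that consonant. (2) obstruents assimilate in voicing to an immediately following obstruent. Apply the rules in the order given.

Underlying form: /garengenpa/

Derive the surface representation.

Rule 1: /n/ before /g/ (velar) → [ŋ]
Rule 1: /n/ before /p/ (labial) → [m]
After rule 1: gareŋgempa
Rule 2: no segment meets the rule's conditions; no change.

[gareŋgempa]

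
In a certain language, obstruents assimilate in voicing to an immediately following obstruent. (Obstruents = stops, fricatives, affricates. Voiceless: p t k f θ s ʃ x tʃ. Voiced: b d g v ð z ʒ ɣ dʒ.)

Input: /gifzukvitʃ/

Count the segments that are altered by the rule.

/f/ before /z/ (voiced) → [v]
/k/ before /v/ (voiced) → [g]
2 segments change.

2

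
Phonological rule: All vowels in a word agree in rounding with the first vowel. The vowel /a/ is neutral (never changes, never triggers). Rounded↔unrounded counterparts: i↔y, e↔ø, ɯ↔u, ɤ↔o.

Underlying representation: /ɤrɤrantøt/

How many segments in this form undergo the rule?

/ø/ harmonizes with /ɤ/ ([-round]) → [e]
1 segment changes.

1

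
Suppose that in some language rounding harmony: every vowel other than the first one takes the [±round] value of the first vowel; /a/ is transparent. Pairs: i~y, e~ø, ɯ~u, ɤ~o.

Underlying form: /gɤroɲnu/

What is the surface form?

/o/ harmonizes with /ɤ/ ([-round]) → [ɤ]
/u/ harmonizes with /ɤ/ ([-round]) → [ɯ]

[gɤrɤɲnɯ]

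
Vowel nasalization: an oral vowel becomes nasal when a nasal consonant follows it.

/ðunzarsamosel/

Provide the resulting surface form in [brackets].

[ðũnzarsãmosel]

/u/ before nasal /n/ → [ũ]
/a/ before nasal /m/ → [ã]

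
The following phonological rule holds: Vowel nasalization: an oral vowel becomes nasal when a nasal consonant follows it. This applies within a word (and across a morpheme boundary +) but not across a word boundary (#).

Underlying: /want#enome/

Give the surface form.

/a/ before nasal /n/ → [ã]
/e/ before nasal /n/ → [ẽ]
/o/ before nasal /m/ → [õ]

[wãnt#ẽnõme]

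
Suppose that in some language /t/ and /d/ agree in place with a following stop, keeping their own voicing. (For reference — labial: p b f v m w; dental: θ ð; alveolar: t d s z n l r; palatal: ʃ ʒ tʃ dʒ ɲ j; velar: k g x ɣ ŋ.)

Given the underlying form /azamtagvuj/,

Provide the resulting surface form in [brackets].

no segment meets the rule's conditions; no change.

[azamtagvuj]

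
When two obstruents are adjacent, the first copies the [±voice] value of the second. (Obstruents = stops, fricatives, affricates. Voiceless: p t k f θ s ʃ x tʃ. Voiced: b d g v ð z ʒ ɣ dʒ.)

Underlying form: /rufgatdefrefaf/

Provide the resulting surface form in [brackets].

/f/ before /g/ (voiced) → [v]
/t/ before /d/ (voiced) → [d]

[ruvgaddefrefaf]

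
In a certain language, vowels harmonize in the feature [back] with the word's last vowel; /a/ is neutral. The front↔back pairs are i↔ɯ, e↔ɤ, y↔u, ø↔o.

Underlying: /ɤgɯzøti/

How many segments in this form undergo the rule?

2

/ɤ/ harmonizes with /i/ ([-back]) → [e]
/ɯ/ harmonizes with /i/ ([-back]) → [i]
2 segments change.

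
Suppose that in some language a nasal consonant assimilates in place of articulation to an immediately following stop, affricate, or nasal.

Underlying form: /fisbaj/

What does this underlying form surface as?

[fisbaj]

no segment meets the rule's conditions; no change.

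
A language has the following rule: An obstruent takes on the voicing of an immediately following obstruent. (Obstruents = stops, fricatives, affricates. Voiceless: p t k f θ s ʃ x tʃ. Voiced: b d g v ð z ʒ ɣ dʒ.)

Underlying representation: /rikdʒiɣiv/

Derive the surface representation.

[rigdʒiɣiv]

/k/ before /dʒ/ (voiced) → [g]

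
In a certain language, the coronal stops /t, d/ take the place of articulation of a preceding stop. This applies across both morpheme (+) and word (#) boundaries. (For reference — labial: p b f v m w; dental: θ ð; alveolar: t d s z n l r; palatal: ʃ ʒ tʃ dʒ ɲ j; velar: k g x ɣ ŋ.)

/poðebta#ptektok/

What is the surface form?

/t/ after /b/ (labial) → [p]
/t/ after /p/ (labial) → [p]
/t/ after /k/ (velar) → [k]

[poðebpa#ppekkok]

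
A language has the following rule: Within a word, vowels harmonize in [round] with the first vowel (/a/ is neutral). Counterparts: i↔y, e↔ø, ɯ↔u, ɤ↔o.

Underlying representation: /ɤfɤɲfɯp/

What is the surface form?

[ɤfɤɲfɯp]

no segment meets the rule's conditions; no change.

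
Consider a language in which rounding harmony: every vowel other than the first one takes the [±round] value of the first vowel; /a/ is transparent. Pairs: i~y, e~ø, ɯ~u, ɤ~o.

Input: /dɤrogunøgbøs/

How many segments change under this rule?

/o/ harmonizes with /ɤ/ ([-round]) → [ɤ]
/u/ harmonizes with /ɤ/ ([-round]) → [ɯ]
/ø/ harmonizes with /ɤ/ ([-round]) → [e]
/ø/ harmonizes with /ɤ/ ([-round]) → [e]
4 segments change.

4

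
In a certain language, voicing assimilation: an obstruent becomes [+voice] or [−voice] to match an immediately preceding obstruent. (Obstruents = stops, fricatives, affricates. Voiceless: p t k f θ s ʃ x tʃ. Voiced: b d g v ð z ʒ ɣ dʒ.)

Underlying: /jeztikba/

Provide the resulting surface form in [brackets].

/t/ after /z/ (voiced) → [d]
/b/ after /k/ (voiceless) → [p]

[jezdikpa]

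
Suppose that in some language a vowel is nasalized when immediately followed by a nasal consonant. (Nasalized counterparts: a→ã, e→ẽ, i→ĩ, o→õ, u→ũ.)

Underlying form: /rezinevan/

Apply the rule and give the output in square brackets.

[rezĩnevãn]

/i/ before nasal /n/ → [ĩ]
/a/ before nasal /n/ → [ã]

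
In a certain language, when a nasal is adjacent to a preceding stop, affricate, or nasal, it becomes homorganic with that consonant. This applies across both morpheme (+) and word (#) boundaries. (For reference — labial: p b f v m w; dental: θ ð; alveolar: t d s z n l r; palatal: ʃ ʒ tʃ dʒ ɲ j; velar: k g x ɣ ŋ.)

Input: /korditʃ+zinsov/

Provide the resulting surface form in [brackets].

no segment meets the rule's conditions; no change.

[korditʃ+zinsov]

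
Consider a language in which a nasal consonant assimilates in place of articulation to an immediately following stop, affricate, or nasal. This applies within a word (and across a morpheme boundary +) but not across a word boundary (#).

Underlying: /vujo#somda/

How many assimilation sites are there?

/m/ before /d/ (alveolar) → [n]
1 segment changes.

1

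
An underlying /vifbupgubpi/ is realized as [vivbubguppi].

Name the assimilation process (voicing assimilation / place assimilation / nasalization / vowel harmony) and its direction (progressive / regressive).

voicing assimilation, regressive

/f/→[v] /p/→[b] /b/→[p].
Each target copies a feature from the following segment, so the direction is regressive.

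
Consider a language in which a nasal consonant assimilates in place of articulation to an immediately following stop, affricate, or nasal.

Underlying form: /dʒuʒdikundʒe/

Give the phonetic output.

[dʒuʒdikuɲdʒe]

/n/ before /dʒ/ (palatal) → [ɲ]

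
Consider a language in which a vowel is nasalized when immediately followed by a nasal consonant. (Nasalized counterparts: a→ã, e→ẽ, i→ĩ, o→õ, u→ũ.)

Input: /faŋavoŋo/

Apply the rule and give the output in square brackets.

[fãŋavõŋo]

/a/ before nasal /ŋ/ → [ã]
/o/ before nasal /ŋ/ → [õ]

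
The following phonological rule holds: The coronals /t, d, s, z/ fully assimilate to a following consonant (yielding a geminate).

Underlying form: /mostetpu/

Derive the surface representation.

/s/ before /t/ → [t] (total assimilation)
/t/ before /p/ → [p] (total assimilation)

[motteppu]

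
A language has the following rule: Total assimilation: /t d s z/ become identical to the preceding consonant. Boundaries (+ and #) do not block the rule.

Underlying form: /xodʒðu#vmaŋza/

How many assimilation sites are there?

1

/z/ after /ŋ/ → [ŋ] (total assimilation)
1 segment changes.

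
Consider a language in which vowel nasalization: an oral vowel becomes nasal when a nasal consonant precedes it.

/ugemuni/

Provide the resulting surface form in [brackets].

/u/ after nasal /m/ → [ũ]
/i/ after nasal /n/ → [ĩ]

[ugemũnĩ]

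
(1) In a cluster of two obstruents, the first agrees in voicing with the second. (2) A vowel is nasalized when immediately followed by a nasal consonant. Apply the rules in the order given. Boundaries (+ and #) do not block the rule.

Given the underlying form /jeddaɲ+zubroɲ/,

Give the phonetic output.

Rule 1: no segment meets the rule's conditions; no change.
After rule 1: jeddaɲ+zubroɲ
Rule 2: /a/ before nasal /ɲ/ → [ã]
Rule 2: /o/ before nasal /ɲ/ → [õ]

[jeddãɲ+zubrõɲ]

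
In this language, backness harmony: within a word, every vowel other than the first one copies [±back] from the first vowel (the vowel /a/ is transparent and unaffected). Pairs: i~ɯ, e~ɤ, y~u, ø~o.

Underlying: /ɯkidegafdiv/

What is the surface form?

/i/ harmonizes with /ɯ/ ([+back]) → [ɯ]
/e/ harmonizes with /ɯ/ ([+back]) → [ɤ]
/i/ harmonizes with /ɯ/ ([+back]) → [ɯ]

[ɯkɯdɤgafdɯv]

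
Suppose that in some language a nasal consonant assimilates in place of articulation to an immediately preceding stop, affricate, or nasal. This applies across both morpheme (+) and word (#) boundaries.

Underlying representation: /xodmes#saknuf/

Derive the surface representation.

/m/ after /d/ (alveolar) → [n]
/n/ after /k/ (velar) → [ŋ]

[xodnes#sakŋuf]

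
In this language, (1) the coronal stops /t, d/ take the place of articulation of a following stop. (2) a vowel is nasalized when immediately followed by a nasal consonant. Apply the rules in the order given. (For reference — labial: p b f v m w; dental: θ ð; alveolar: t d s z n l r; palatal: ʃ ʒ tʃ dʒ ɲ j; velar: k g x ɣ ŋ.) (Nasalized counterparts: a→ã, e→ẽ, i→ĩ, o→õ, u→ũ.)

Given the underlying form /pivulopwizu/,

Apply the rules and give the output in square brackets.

[pivulopwizu]

Rule 1: no segment meets the rule's conditions; no change.
After rule 1: pivulopwizu
Rule 2: no segment meets the rule's conditions; no change.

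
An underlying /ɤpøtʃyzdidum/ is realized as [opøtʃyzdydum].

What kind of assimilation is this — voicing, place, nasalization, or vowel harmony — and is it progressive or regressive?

vowel harmony, regressive

/ɤ/→[o] /i/→[y].
Vowels agree with the last vowel, so the harmony is regressive.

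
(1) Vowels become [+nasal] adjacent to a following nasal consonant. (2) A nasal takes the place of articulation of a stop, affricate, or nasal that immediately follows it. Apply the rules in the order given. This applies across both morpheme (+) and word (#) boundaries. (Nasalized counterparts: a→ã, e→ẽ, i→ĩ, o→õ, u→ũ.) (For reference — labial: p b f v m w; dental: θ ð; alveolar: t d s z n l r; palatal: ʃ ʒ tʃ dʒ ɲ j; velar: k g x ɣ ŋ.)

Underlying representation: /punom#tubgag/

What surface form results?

[pũnõn#tubgag]

Rule 1: /u/ before nasal /n/ → [ũ]
Rule 1: /o/ before nasal /m/ → [õ]
After rule 1: pũnõm#tubgag
Rule 2: /m/ before /t/ (alveolar) → [n]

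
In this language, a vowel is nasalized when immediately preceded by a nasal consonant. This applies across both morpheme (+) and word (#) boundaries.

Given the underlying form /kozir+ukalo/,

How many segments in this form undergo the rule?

No segment meets the rule's conditions.

0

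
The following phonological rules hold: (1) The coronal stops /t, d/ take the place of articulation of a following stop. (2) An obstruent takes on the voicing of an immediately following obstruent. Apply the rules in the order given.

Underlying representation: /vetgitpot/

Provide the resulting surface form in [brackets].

[veggippot]

Rule 1: /t/ before /g/ (velar) → [k]
Rule 1: /t/ before /p/ (labial) → [p]
After rule 1: vekgippot
Rule 2: /k/ before /g/ (voiced) → [g]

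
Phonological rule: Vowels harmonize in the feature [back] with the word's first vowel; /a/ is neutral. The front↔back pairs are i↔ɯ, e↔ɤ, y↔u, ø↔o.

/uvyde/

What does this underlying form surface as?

[uvudɤ]

/y/ harmonizes with /u/ ([+back]) → [u]
/e/ harmonizes with /u/ ([+back]) → [ɤ]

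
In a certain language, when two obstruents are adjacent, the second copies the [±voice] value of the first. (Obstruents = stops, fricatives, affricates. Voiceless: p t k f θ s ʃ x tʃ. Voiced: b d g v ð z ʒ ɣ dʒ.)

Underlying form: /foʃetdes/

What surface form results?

[foʃettes]

/d/ after /t/ (voiceless) → [t]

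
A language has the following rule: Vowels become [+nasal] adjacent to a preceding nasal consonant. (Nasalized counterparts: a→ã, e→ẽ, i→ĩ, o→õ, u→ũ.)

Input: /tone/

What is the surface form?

/e/ after nasal /n/ → [ẽ]

[tonẽ]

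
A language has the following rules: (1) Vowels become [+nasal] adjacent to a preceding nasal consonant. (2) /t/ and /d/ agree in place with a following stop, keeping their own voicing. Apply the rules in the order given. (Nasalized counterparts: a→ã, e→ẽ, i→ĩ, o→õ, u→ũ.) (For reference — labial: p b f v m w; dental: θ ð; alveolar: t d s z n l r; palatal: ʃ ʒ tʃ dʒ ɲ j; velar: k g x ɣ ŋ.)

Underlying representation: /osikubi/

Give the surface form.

[osikubi]

Rule 1: no segment meets the rule's conditions; no change.
After rule 1: osikubi
Rule 2: no segment meets the rule's conditions; no change.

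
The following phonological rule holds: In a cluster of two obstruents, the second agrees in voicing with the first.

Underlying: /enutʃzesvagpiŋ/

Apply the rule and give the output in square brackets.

[enutʃsesfagbiŋ]

/z/ after /tʃ/ (voiceless) → [s]
/v/ after /s/ (voiceless) → [f]
/p/ after /g/ (voiced) → [b]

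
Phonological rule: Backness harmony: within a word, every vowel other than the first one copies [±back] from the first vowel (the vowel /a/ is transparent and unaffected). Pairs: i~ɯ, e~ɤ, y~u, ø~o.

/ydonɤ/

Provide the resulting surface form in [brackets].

/o/ harmonizes with /y/ ([-back]) → [ø]
/ɤ/ harmonizes with /y/ ([-back]) → [e]

[ydøne]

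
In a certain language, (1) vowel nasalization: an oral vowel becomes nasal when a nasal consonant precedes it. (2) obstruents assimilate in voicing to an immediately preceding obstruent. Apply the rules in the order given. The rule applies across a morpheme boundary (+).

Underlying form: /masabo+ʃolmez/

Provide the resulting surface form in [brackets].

Rule 1: /a/ after nasal /m/ → [ã]
Rule 1: /e/ after nasal /m/ → [ẽ]
After rule 1: mãsabo+ʃolmẽz
Rule 2: no segment meets the rule's conditions; no change.

[mãsabo+ʃolmẽz]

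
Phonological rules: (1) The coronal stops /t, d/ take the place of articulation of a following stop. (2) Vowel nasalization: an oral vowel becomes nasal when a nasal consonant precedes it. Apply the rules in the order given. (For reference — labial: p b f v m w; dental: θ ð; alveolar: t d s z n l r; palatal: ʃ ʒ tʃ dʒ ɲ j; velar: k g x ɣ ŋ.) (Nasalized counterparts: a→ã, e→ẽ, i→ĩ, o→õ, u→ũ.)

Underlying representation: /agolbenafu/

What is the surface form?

[agolbenãfu]

Rule 1: no segment meets the rule's conditions; no change.
After rule 1: agolbenafu
Rule 2: /a/ after nasal /n/ → [ã]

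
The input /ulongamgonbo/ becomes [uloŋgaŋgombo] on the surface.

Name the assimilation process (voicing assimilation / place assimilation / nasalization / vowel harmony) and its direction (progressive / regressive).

place assimilation, regressive

/n/→[ŋ] /m/→[ŋ] /n/→[m].
Each target copies a feature from the following segment, so the direction is regressive.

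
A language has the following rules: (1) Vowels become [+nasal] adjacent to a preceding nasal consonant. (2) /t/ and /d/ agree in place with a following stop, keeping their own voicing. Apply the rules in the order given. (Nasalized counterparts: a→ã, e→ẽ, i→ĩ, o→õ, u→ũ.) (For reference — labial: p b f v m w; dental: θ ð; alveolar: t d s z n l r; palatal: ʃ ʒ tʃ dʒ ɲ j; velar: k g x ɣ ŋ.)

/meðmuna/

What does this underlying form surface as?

Rule 1: /e/ after nasal /m/ → [ẽ]
Rule 1: /u/ after nasal /m/ → [ũ]
Rule 1: /a/ after nasal /n/ → [ã]
After rule 1: mẽðmũnã
Rule 2: no segment meets the rule's conditions; no change.

[mẽðmũnã]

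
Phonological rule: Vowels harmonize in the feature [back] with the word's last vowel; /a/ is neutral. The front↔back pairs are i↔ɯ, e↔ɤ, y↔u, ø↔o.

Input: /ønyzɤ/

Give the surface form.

[onuzɤ]

/ø/ harmonizes with /ɤ/ ([+back]) → [o]
/y/ harmonizes with /ɤ/ ([+back]) → [u]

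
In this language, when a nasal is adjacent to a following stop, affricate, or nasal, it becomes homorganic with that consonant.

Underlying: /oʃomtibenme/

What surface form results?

/m/ before /t/ (alveolar) → [n]
/n/ before /m/ (labial) → [m]

[oʃontibemme]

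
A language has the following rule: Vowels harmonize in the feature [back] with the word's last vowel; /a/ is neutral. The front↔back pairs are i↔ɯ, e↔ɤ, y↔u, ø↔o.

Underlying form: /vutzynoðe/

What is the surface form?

/u/ harmonizes with /e/ ([-back]) → [y]
/o/ harmonizes with /e/ ([-back]) → [ø]

[vytzynøðe]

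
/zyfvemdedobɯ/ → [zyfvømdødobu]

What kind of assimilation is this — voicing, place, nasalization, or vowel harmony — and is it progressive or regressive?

/e/→[ø] /e/→[ø] /ɯ/→[u].
Vowels agree with the first vowel, so the harmony is progressive.

vowel harmony, progressive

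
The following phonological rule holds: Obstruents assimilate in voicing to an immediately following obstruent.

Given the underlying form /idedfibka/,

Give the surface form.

/d/ before /f/ (voiceless) → [t]
/b/ before /k/ (voiceless) → [p]

[idetfipka]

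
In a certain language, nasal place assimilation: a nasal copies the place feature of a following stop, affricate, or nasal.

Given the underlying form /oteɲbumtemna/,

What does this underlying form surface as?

/ɲ/ before /b/ (labial) → [m]
/m/ before /t/ (alveolar) → [n]
/m/ before /n/ (alveolar) → [n]

[otembuntenna]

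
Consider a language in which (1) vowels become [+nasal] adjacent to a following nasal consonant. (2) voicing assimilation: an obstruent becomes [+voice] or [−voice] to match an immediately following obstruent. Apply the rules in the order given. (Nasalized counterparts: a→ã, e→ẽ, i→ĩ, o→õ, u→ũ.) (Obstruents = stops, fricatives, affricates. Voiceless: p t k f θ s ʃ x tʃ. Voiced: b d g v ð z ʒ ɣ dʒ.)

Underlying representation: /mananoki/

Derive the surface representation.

Rule 1: /a/ before nasal /n/ → [ã]
Rule 1: /a/ before nasal /n/ → [ã]
After rule 1: mãnãnoki
Rule 2: no segment meets the rule's conditions; no change.

[mãnãnoki]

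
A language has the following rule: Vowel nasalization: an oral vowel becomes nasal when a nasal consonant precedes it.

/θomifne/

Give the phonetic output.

[θomĩfnẽ]

/i/ after nasal /m/ → [ĩ]
/e/ after nasal /n/ → [ẽ]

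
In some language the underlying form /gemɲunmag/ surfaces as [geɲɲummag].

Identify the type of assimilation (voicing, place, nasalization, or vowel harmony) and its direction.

place assimilation, regressive

/m/→[ɲ] /n/→[m].
Each target copies a feature from the following segment, so the direction is regressive.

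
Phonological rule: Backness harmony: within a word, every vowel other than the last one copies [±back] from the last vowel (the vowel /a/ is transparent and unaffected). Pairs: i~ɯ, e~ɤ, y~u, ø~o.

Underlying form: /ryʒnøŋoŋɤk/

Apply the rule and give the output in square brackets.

/y/ harmonizes with /ɤ/ ([+back]) → [u]
/ø/ harmonizes with /ɤ/ ([+back]) → [o]

[ruʒnoŋoŋɤk]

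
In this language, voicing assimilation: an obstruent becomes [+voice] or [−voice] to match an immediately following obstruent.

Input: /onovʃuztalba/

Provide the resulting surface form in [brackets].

[onofʃustalba]

/v/ before /ʃ/ (voiceless) → [f]
/z/ before /t/ (voiceless) → [s]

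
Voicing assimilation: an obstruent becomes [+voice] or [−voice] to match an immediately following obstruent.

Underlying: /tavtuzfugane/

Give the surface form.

/v/ before /t/ (voiceless) → [f]
/z/ before /f/ (voiceless) → [s]

[taftusfugane]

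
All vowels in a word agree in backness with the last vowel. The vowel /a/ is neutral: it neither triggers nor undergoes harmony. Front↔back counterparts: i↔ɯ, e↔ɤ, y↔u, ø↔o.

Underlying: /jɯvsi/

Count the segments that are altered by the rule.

1

/ɯ/ harmonizes with /i/ ([-back]) → [i]
1 segment changes.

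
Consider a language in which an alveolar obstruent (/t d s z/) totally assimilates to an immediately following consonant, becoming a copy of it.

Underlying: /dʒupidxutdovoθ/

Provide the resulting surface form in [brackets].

[dʒupixxuddovoθ]

/d/ before /x/ → [x] (total assimilation)
/t/ before /d/ → [d] (total assimilation)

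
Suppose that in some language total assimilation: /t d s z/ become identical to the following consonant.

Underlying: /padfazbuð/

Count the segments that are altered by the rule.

/d/ before /f/ → [f] (total assimilation)
/z/ before /b/ → [b] (total assimilation)
2 segments change.

2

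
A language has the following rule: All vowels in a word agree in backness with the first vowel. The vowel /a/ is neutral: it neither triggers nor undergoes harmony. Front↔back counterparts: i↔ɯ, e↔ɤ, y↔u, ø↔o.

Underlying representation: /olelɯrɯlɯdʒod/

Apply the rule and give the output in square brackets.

/e/ harmonizes with /o/ ([+back]) → [ɤ]

[olɤlɯrɯlɯdʒod]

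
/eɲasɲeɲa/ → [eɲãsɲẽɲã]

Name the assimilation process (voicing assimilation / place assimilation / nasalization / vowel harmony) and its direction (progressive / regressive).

nasalization, progressive

/a/→[ã] /e/→[ẽ] /a/→[ã].
Each target copies a feature from the preceding segment, so the direction is progressive.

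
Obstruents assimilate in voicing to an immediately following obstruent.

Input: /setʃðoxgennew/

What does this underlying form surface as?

[sedʒðoɣgennew]

/tʃ/ before /ð/ (voiced) → [dʒ]
/x/ before /g/ (voiced) → [ɣ]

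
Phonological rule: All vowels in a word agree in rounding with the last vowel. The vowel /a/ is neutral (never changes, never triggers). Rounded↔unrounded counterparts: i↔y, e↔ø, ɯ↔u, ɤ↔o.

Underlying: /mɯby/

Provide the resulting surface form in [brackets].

[muby]

/ɯ/ harmonizes with /y/ ([+round]) → [u]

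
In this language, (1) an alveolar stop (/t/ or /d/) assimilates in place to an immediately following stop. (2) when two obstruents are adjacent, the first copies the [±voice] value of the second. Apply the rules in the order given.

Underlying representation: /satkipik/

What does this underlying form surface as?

[sakkipik]

Rule 1: /t/ before /k/ (velar) → [k]
After rule 1: sakkipik
Rule 2: no segment meets the rule's conditions; no change.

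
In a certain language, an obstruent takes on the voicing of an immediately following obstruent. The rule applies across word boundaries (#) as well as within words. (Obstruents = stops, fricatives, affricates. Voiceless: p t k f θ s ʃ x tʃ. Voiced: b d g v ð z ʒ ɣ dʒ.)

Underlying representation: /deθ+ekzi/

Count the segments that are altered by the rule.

/k/ before /z/ (voiced) → [g]
1 segment changes.

1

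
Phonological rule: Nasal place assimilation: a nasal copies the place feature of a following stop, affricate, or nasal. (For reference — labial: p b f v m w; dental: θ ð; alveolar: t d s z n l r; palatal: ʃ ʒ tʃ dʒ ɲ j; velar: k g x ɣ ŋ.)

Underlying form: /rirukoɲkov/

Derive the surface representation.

/ɲ/ before /k/ (velar) → [ŋ]

[rirukoŋkov]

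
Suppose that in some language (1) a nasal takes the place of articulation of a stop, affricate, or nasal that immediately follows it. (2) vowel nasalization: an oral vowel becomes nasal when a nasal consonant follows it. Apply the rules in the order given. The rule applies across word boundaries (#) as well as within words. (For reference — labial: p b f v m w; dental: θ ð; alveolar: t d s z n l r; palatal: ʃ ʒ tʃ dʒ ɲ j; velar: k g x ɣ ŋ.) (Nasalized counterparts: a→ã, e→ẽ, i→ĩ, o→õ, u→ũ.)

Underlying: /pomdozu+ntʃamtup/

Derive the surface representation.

[põndozũ+ɲtʃãntup]

Rule 1: /m/ before /d/ (alveolar) → [n]
Rule 1: /n/ before /tʃ/ (palatal) → [ɲ]
Rule 1: /m/ before /t/ (alveolar) → [n]
After rule 1: pondozu+ɲtʃantup
Rule 2: /o/ before nasal /n/ → [õ]
Rule 2: /u/ before nasal /ɲ/ → [ũ]
Rule 2: /a/ before nasal /n/ → [ã]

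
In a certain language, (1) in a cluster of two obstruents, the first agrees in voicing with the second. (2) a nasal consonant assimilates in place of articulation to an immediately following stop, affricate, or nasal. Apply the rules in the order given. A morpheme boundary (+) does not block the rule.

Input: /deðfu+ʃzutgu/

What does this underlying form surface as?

[deθfu+ʒzudgu]

Rule 1: /ð/ before /f/ (voiceless) → [θ]
Rule 1: /ʃ/ before /z/ (voiced) → [ʒ]
Rule 1: /t/ before /g/ (voiced) → [d]
After rule 1: deθfu+ʒzudgu
Rule 2: no segment meets the rule's conditions; no change.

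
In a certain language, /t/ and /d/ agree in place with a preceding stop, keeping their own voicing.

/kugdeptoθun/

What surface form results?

/d/ after /g/ (velar) → [g]
/t/ after /p/ (labial) → [p]

[kuggeppoθun]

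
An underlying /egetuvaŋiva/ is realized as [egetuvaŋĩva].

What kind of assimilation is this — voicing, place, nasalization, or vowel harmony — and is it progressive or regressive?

nasalization, progressive

/i/→[ĩ].
Each target copies a feature from the preceding segment, so the direction is progressive.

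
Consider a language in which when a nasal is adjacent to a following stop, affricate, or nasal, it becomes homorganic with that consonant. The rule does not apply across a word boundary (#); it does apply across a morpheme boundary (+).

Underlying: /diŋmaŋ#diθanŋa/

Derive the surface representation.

/ŋ/ before /m/ (labial) → [m]
/n/ before /ŋ/ (velar) → [ŋ]

[dimmaŋ#diθaŋŋa]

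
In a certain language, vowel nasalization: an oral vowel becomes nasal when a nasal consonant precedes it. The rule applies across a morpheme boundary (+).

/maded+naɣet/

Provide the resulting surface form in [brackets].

[mãded+nãɣet]

/a/ after nasal /m/ → [ã]
/a/ after nasal /n/ → [ã]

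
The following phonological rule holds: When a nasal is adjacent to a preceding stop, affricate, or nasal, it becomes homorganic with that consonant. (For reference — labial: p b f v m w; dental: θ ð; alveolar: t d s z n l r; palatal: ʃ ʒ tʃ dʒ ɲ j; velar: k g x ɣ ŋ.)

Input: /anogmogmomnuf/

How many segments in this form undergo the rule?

/m/ after /g/ (velar) → [ŋ]
/m/ after /g/ (velar) → [ŋ]
/n/ after /m/ (labial) → [m]
3 segments change.

3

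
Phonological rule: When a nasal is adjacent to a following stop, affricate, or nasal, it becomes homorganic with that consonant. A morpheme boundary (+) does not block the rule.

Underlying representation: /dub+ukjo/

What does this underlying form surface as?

no segment meets the rule's conditions; no change.

[dub+ukjo]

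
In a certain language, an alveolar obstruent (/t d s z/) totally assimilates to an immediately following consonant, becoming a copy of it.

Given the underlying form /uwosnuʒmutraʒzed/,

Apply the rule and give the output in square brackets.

/s/ before /n/ → [n] (total assimilation)
/t/ before /r/ → [r] (total assimilation)

[uwonnuʒmurraʒzed]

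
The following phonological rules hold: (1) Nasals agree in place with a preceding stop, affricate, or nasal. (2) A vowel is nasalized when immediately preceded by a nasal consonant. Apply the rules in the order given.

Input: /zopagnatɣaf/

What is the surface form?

[zopagŋãtɣaf]

Rule 1: /n/ after /g/ (velar) → [ŋ]
After rule 1: zopagŋatɣaf
Rule 2: /a/ after nasal /ŋ/ → [ã]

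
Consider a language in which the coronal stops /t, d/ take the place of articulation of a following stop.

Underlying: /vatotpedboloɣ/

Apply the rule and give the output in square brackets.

/t/ before /p/ (labial) → [p]
/d/ before /b/ (labial) → [b]

[vatoppebboloɣ]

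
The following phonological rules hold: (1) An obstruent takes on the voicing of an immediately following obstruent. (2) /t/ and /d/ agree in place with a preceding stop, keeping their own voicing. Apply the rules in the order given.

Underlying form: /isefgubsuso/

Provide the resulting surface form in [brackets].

Rule 1: /f/ before /g/ (voiced) → [v]
Rule 1: /b/ before /s/ (voiceless) → [p]
After rule 1: isevgupsuso
Rule 2: no segment meets the rule's conditions; no change.

[isevgupsuso]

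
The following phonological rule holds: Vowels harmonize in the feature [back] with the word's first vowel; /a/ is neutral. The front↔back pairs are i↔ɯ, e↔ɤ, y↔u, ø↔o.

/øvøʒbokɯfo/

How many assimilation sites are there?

3

/o/ harmonizes with /ø/ ([-back]) → [ø]
/ɯ/ harmonizes with /ø/ ([-back]) → [i]
/o/ harmonizes with /ø/ ([-back]) → [ø]
3 segments change.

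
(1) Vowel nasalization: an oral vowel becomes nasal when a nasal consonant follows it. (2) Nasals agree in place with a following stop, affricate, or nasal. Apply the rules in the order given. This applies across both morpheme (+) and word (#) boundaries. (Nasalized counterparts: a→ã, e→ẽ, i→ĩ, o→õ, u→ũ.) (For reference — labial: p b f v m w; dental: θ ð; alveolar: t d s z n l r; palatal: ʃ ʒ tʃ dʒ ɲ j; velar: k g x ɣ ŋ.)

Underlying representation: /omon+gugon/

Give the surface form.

Rule 1: /o/ before nasal /m/ → [õ]
Rule 1: /o/ before nasal /n/ → [õ]
Rule 1: /o/ before nasal /n/ → [õ]
After rule 1: õmõn+gugõn
Rule 2: /n/ before /g/ (velar) → [ŋ]

[õmõŋ+gugõn]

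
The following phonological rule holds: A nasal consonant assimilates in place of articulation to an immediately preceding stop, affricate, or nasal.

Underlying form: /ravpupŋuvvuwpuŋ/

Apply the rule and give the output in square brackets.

/ŋ/ after /p/ (labial) → [m]

[ravpupmuvvuwpuŋ]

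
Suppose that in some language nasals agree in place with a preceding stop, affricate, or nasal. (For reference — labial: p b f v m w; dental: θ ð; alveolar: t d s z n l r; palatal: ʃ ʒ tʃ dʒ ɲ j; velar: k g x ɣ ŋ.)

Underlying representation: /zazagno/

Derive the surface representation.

/n/ after /g/ (velar) → [ŋ]

[zazagŋo]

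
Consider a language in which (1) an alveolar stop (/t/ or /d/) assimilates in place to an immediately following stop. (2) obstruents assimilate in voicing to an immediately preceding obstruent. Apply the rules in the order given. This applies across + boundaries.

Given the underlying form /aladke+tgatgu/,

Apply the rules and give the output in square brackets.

[alagge+kkakku]

Rule 1: /d/ before /k/ (velar) → [g]
Rule 1: /t/ before /g/ (velar) → [k]
Rule 1: /t/ before /g/ (velar) → [k]
After rule 1: alagke+kgakgu
Rule 2: /k/ after /g/ (voiced) → [g]
Rule 2: /g/ after /k/ (voiceless) → [k]
Rule 2: /g/ after /k/ (voiceless) → [k]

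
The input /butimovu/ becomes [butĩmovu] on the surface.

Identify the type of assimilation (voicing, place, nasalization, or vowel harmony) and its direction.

nasalization, regressive

/i/→[ĩ].
Each target copies a feature from the following segment, so the direction is regressive.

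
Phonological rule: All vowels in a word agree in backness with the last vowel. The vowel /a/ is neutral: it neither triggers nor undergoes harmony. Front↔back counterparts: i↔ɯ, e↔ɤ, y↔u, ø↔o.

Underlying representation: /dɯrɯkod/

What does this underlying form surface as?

no segment meets the rule's conditions; no change.

[dɯrɯkod]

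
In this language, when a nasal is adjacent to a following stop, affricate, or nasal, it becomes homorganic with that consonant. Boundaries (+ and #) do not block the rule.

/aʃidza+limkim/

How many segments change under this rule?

1

/m/ before /k/ (velar) → [ŋ]
1 segment changes.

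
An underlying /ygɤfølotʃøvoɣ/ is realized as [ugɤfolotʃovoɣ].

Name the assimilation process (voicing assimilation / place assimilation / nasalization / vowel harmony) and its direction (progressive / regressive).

/y/→[u] /ø/→[o] /ø/→[o].
Vowels agree with the last vowel, so the harmony is regressive.

vowel harmony, regressive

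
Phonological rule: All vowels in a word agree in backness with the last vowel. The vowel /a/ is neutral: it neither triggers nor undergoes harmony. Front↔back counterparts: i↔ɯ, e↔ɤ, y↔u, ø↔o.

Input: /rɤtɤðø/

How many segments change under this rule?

/ɤ/ harmonizes with /ø/ ([-back]) → [e]
/ɤ/ harmonizes with /ø/ ([-back]) → [e]
2 segments change.

2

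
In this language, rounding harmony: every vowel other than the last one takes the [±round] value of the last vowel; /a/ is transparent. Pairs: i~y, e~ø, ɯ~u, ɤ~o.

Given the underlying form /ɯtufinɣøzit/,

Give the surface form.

/u/ harmonizes with /i/ ([-round]) → [ɯ]
/ø/ harmonizes with /i/ ([-round]) → [e]

[ɯtɯfinɣezit]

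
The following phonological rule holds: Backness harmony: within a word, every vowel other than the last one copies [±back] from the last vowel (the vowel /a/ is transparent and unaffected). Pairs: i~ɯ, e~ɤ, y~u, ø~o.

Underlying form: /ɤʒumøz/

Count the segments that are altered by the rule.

2

/ɤ/ harmonizes with /ø/ ([-back]) → [e]
/u/ harmonizes with /ø/ ([-back]) → [y]
2 segments change.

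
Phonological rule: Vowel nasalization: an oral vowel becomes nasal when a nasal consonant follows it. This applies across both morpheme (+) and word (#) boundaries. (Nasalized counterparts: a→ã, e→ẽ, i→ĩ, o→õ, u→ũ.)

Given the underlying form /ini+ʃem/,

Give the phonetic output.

/i/ before nasal /n/ → [ĩ]
/e/ before nasal /m/ → [ẽ]

[ĩni+ʃẽm]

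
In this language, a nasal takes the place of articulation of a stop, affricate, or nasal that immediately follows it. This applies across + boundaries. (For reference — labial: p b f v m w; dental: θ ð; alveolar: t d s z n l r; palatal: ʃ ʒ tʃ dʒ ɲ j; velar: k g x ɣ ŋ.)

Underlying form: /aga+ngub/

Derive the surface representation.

/n/ before /g/ (velar) → [ŋ]

[aga+ŋgub]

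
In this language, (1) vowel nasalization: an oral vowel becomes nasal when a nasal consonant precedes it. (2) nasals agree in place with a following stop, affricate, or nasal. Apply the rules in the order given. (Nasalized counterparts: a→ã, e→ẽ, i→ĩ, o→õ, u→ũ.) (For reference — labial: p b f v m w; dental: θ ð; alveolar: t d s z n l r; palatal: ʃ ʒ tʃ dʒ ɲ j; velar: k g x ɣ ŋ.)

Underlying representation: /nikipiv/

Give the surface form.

[nĩkipiv]

Rule 1: /i/ after nasal /n/ → [ĩ]
After rule 1: nĩkipiv
Rule 2: no segment meets the rule's conditions; no change.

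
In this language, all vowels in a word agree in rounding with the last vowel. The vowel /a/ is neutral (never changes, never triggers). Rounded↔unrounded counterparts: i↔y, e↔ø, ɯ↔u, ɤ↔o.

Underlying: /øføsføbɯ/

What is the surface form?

/ø/ harmonizes with /ɯ/ ([-round]) → [e]
/ø/ harmonizes with /ɯ/ ([-round]) → [e]
/ø/ harmonizes with /ɯ/ ([-round]) → [e]

[efesfebɯ]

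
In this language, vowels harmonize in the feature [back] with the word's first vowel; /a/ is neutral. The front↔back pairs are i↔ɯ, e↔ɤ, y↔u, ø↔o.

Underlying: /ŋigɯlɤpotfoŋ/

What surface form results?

[ŋigilepøtføŋ]

/ɯ/ harmonizes with /i/ ([-back]) → [i]
/ɤ/ harmonizes with /i/ ([-back]) → [e]
/o/ harmonizes with /i/ ([-back]) → [ø]
/o/ harmonizes with /i/ ([-back]) → [ø]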